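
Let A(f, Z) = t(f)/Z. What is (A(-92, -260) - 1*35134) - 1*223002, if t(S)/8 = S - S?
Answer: -258136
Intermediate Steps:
t(S) = 0 (t(S) = 8*(S - S) = 8*0 = 0)
A(f, Z) = 0 (A(f, Z) = 0/Z = 0)
(A(-92, -260) - 1*35134) - 1*223002 = (0 - 1*35134) - 1*223002 = (0 - 35134) - 223002 = -35134 - 223002 = -258136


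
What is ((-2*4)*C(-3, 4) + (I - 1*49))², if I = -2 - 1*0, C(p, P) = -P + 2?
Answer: 1225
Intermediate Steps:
C(p, P) = 2 - P
I = -2 (I = -2 + 0 = -2)
((-2*4)*C(-3, 4) + (I - 1*49))² = ((-2*4)*(2 - 1*4) + (-2 - 1*49))² = (-8*(2 - 4) + (-2 - 49))² = (-8*(-2) - 51)² = (16 - 51)² = (-35)² = 1225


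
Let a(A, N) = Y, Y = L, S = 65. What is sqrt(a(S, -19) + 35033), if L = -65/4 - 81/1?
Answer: 3*sqrt(15527)/2 ≈ 186.91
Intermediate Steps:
L = -389/4 (L = -65*1/4 - 81*1 = -65/4 - 81 = -389/4 ≈ -97.250)
Y = -389/4 ≈ -97.250
a(A, N) = -389/4
sqrt(a(S, -19) + 35033) = sqrt(-389/4 + 35033) = sqrt(139743/4) = 3*sqrt(15527)/2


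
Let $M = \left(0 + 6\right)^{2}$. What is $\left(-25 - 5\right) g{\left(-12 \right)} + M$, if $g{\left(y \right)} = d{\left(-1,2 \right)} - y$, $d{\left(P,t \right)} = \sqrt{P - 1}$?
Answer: $-324 - 30 i \sqrt{2} \approx -324.0 - 42.426 i$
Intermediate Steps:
$d{\left(P,t \right)} = \sqrt{-1 + P}$
$g{\left(y \right)} = - y + i \sqrt{2}$ ($g{\left(y \right)} = \sqrt{-1 - 1} - y = \sqrt{-2} - y = i \sqrt{2} - y = - y + i \sqrt{2}$)
$M = 36$ ($M = 6^{2} = 36$)
$\left(-25 - 5\right) g{\left(-12 \right)} + M = \left(-25 - 5\right) \left(\left(-1\right) \left(-12\right) + i \sqrt{2}\right) + 36 = \left(-25 - 5\right) \left(12 + i \sqrt{2}\right) + 36 = - 30 \left(12 + i \sqrt{2}\right) + 36 = \left(-360 - 30 i \sqrt{2}\right) + 36 = -324 - 30 i \sqrt{2}$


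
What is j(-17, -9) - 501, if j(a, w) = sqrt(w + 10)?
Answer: -500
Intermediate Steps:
j(a, w) = sqrt(10 + w)
j(-17, -9) - 501 = sqrt(10 - 9) - 501 = sqrt(1) - 501 = 1 - 501 = -500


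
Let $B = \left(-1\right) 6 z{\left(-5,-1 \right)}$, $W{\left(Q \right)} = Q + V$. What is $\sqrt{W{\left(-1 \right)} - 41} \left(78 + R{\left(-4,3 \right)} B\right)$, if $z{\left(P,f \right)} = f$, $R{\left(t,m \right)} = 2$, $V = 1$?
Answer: $90 i \sqrt{41} \approx 576.28 i$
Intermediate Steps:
$W{\left(Q \right)} = 1 + Q$ ($W{\left(Q \right)} = Q + 1 = 1 + Q$)
$B = 6$ ($B = \left(-1\right) 6 \left(-1\right) = \left(-6\right) \left(-1\right) = 6$)
$\sqrt{W{\left(-1 \right)} - 41} \left(78 + R{\left(-4,3 \right)} B\right) = \sqrt{\left(1 - 1\right) - 41} \left(78 + 2 \cdot 6\right) = \sqrt{0 - 41} \left(78 + 12\right) = \sqrt{-41} \cdot 90 = i \sqrt{41} \cdot 90 = 90 i \sqrt{41}$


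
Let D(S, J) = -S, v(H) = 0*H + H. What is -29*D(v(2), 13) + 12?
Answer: 70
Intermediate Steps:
v(H) = H (v(H) = 0 + H = H)
-29*D(v(2), 13) + 12 = -(-29)*2 + 12 = -29*(-2) + 12 = 58 + 12 = 70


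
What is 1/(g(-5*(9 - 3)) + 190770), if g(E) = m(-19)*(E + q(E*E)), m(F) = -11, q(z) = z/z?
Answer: 1/191089 ≈ 5.2332e-6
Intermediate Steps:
q(z) = 1
g(E) = -11 - 11*E (g(E) = -11*(E + 1) = -11*(1 + E) = -11 - 11*E)
1/(g(-5*(9 - 3)) + 190770) = 1/((-11 - (-55)*(9 - 3)) + 190770) = 1/((-11 - (-55)*6) + 190770) = 1/((-11 - 11*(-30)) + 190770) = 1/((-11 + 330) + 190770) = 1/(319 + 190770) = 1/191089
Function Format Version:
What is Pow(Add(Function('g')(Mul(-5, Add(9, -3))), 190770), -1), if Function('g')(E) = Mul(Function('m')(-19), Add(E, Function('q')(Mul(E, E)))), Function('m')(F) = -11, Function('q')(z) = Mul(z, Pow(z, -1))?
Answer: Rational(1, 191089) ≈ 5.2332e-6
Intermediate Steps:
Function('q')(z) = 1
Function('g')(E) = Add(-11, Mul(-11, E)) (Function('g')(E) = Mul(-11, Add(E, 1)) = Mul(-11, Add(1, E)) = Add(-11, Mul(-11, E)))
Pow(Add(Function('g')(Mul(-5, Add(9, -3))), 190770), -1) = Pow(Add(Add(-11, Mul(-11, Mul(-5, Add(9, -3)))), 190770), -1) = Pow(Add(Add(-11, Mul(-11, Mul(-5, 6))), 190770), -1) = Pow(Add(Add(-11, Mul(-11, -30)), 190770), -1) = Pow(Add(Add(-11, 330), 190770), -1) = Pow(Add(319, 190770), -1) = Pow(191089, -1) = Rational(1, 191089)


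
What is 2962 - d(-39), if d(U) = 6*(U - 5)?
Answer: 3226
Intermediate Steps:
d(U) = -30 + 6*U (d(U) = 6*(-5 + U) = -30 + 6*U)
2962 - d(-39) = 2962 - (-30 + 6*(-39)) = 2962 - (-30 - 234) = 2962 - 1*(-264) = 2962 + 264 = 3226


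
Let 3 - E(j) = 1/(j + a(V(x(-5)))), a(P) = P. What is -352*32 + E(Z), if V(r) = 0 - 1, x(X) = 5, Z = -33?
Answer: -382873/34 ≈ -11261.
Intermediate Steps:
V(r) = -1
E(j) = 3 - 1/(-1 + j) (E(j) = 3 - 1/(j - 1) = 3 - 1/(-1 + j))
-352*32 + E(Z) = -352*32 + (-4 + 3*(-33))/(-1 - 33) = -11264 + (-4 - 99)/(-34) = -11264 - 1/34*(-103) = -11264 + 103/34 = -382873/34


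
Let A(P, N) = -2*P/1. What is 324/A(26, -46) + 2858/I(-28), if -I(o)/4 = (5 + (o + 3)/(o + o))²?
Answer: -36663761/1209325 ≈ -30.318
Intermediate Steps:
A(P, N) = -2*P
I(o) = -4*(5 + (3 + o)/(2*o))² (I(o) = -4*(5 + (o + 3)/(o + o))² = -4*(5 + (3 + o)/((2*o)))² = -4*(5 + (3 + o)*(1/(2*o)))² = -4*(5 + (3 + o)/(2*o))²)
324/A(26, -46) + 2858/I(-28) = 324/((-2*26)) + 2858/((-1*(3 + 11*(-28))²/(-28)²)) = 324/(-52) + 2858/((-1*1/784*(3 - 308)²)) = 324*(-1/52) + 2858/((-1*1/784*(-305)²)) = -81/13 + 2858/((-1*1/784*93025)) = -81/13 + 2858/(-93025/784) = -81/13 + 2858*(-784/93025) = -81/13 - 2240672/93025 = -36663761/1209325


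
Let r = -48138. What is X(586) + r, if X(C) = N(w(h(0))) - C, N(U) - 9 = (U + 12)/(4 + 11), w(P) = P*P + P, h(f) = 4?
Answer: -730693/15 ≈ -48713.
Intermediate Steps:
w(P) = P + P² (w(P) = P² + P = P + P²)
N(U) = 49/5 + U/15 (N(U) = 9 + (U + 12)/(4 + 11) = 9 + (12 + U)/15 = 9 + (12 + U)*(1/15) = 9 + (⅘ + U/15) = 49/5 + U/15)
X(C) = 167/15 - C (X(C) = (49/5 + (4*(1 + 4))/15) - C = (49/5 + (4*5)/15) - C = (49/5 + (1/15)*20) - C = (49/5 + 4/3) - C = 167/15 - C)
X(586) + r = (167/15 - 1*586) - 48138 = (167/15 - 586) - 48138 = -8623/15 - 48138 = -730693/15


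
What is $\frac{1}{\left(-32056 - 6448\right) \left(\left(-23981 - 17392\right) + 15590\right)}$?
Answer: $\frac{1}{992748632} \approx 1.0073 \cdot 10^{-9}$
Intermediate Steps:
$\frac{1}{\left(-32056 - 6448\right) \left(\left(-23981 - 17392\right) + 15590\right)} = \frac{1}{\left(-38504\right) \left(\left(-23981 - 17392\right) + 15590\right)} = \frac{1}{\left(-38504\right) \left(-41373 + 15590\right)} = \frac{1}{\left(-38504\right) \left(-25783\right)} = \frac{1}{992748632}$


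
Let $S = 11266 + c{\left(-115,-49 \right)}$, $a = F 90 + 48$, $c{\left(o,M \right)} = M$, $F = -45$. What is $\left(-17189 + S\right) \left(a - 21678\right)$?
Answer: $153360960$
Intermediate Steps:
$a = -4002$ ($a = \left(-45\right) 90 + 48 = -4050 + 48 = -4002$)
$S = 11217$ ($S = 11266 - 49 = 11217$)
$\left(-17189 + S\right) \left(a - 21678\right) = \left(-17189 + 11217\right) \left(-4002 - 21678\right) = \left(-5972\right) \left(-25680\right) = 153360960$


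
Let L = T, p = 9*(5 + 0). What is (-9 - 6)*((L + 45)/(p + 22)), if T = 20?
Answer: -975/67 ≈ -14.552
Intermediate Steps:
p = 45 (p = 9*5 = 45)
L = 20
(-9 - 6)*((L + 45)/(p + 22)) = (-9 - 6)*((20 + 45)/(45 + 22)) = -975/67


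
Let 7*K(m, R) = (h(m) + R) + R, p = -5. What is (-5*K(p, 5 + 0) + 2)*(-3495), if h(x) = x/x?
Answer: 143295/7 ≈ 20471.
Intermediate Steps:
h(x) = 1
K(m, R) = ⅐ + 2*R/7 (K(m, R) = ((1 + R) + R)/7 = (1 + 2*R)/7 = ⅐ + 2*R/7)
(-5*K(p, 5 + 0) + 2)*(-3495) = (-5*(⅐ + 2*(5 + 0)/7) + 2)*(-3495) = (-5*(⅐ + (2/7)*5) + 2)*(-3495) = (-5*(⅐ + 10/7) + 2)*(-3495) = (-5*11/7 + 2)*(-3495) = (-55/7 + 2)*(-3495) = -41/7*(-3495) = 143295/7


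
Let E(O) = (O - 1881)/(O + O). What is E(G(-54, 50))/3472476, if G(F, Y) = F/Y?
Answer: 1307/5208714 ≈ 0.00025093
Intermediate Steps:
E(O) = (-1881 + O)/(2*O) (E(O) = (-1881 + O)/((2*O)) = (-1881 + O)*(1/(2*O)) = (-1881 + O)/(2*O))
E(G(-54, 50))/3472476 = ((-1881 - 54/50)/(2*((-54/50))))/3472476 = ((-1881 - 54*1/50)/(2*((-54*1/50))))*(1/3472476) = ((-1881 - 27/25)/(2*(-27/25)))*(1/3472476) = ((½)*(-25/27)*(-47052/25))*(1/3472476) = (2614/3)*(1/3472476) = 1307/5208714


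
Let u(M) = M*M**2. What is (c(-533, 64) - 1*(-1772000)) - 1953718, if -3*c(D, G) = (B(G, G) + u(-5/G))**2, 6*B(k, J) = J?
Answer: -337234641037698385/1855425871872 ≈ -1.8176e+5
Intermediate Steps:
u(M) = M**3
B(k, J) = J/6
c(D, G) = -(-125/G**3 + G/6)**2/3 (c(D, G) = -(G/6 + (-5/G)**3)**2/3 = -(G/6 - 125/G**3)**2/3 = -(-125/G**3 + G/6)**2/3)
(c(-533, 64) - 1*(-1772000)) - 1953718 = (-1/108*(-750 + 64**4)**2/64**6 - 1*(-1772000)) - 1953718 = (-1/108*1/68719476736*(-750 + 16777216)**2 + 1772000) - 1953718 = (-1/108*1/68719476736*16776466**2 + 1772000) - 1953718 = (-1/108*1/68719476736*281449811449156 + 1772000) - 1953718 = (-70362452862289/1855425871872 + 1772000) - 1953718 = 3287744282504321711/1855425871872 - 1953718 = -337234641037698385/1855425871872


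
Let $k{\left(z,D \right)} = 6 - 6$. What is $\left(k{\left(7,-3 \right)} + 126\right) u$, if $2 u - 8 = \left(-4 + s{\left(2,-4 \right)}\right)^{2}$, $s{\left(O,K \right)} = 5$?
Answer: $567$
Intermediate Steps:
$k{\left(z,D \right)} = 0$ ($k{\left(z,D \right)} = 6 - 6 = 0$)
$u = \frac{9}{2}$ ($u = 4 + \frac{\left(-4 + 5\right)^{2}}{2} = 4 + \frac{1^{2}}{2} = 4 + \frac{1}{2} \cdot 1 = 4 + \frac{1}{2} = \frac{9}{2} \approx 4.5$)
$\left(k{\left(7,-3 \right)} + 126\right) u = \left(0 + 126\right) \frac{9}{2} = 126 \cdot \frac{9}{2} = 567$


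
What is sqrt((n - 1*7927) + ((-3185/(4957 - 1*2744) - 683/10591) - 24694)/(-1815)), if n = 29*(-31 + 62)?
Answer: 2*I*sqrt(26226165454348250197695)/3867250695 ≈ 83.752*I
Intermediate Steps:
n = 899 (n = 29*31 = 899)
sqrt((n - 1*7927) + ((-3185/(4957 - 1*2744) - 683/10591) - 24694)/(-1815)) = sqrt((899 - 1*7927) + ((-3185/(4957 - 1*2744) - 683/10591) - 24694)/(-1815)) = sqrt((899 - 7927) + ((-3185/(4957 - 2744) - 683*1/10591) - 24694)*(-1/1815)) = sqrt(-7028 + ((-3185/2213 - 683/10591) - 24694)*(-1/1815)) = sqrt(-7028 + (-35243814/23437883 - 24694)*(-1/1815)) = sqrt(-7028 - 578810326616/23437883*(-1/1815)) = sqrt(-7028 + 578810326616/42539757645) = sqrt(-298390606402444/42539757645) = 2*I*sqrt(26226165454348250197695)/3867250695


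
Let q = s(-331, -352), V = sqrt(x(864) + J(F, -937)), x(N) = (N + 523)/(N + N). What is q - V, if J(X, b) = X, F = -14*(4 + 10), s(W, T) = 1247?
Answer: 1247 - I*sqrt(1011903)/72 ≈ 1247.0 - 13.971*I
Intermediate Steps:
F = -196 (F = -14*14 = -196)
x(N) = (523 + N)/(2*N) (x(N) = (523 + N)/((2*N)) = (523 + N)*(1/(2*N)) = (523 + N)/(2*N))
V = I*sqrt(1011903)/72 (V = sqrt((1/2)*(523 + 864)/864 - 196) = sqrt((1/2)*(1/864)*1387 - 196) = sqrt(1387/1728 - 196) = sqrt(-337301/1728) = I*sqrt(1011903)/72 ≈ 13.971*I)
q = 1247
q - V = 1247 - I*sqrt(1011903)/72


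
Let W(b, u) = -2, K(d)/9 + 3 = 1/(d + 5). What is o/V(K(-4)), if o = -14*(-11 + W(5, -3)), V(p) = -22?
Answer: -91/11 ≈ -8.2727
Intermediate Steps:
K(d) = -27 + 9/(5 + d) (K(d) = -27 + 9/(d + 5) = -27 + 9/(5 + d))
o = 182 (o = -14*(-11 - 2) = -14*(-13) = 182)
o/V(K(-4)) = 182/(-22) = 182*(-1/22) = -91/11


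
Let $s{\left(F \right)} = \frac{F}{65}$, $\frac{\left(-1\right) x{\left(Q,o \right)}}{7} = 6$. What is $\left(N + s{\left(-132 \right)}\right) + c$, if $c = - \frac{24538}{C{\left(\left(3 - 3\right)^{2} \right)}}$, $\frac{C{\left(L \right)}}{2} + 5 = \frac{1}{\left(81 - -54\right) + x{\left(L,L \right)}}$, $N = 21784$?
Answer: $\frac{731110297}{30160} \approx 24241.0$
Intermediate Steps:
$x{\left(Q,o \right)} = -42$ ($x{\left(Q,o \right)} = \left(-7\right) 6 = -42$)
$s{\left(F \right)} = \frac{F}{65}$ ($s{\left(F \right)} = F \frac{1}{65} = \frac{F}{65}$)
$C{\left(L \right)} = - \frac{928}{93}$ ($C{\left(L \right)} = -10 + \frac{2}{\left(81 - -54\right) - 42} = -10 + \frac{2}{\left(81 + 54\right) - 42} = -10 + \frac{2}{135 - 42} = -10 + \frac{2}{93} = - \frac{928}{93}$)
$c = \frac{1141017}{464}$ ($c = - \frac{24538}{- \frac{928}{93}} = \left(-24538\right) \left(- \frac{93}{928}\right) = \frac{1141017}{464} \approx 2459.1$)
$\left(N + s{\left(-132 \right)}\right) + c = \left(21784 + \frac{1}{65} \left(-132\right)\right) + \frac{1141017}{464} = \left(21784 - \frac{132}{65}\right) + \frac{1141017}{464} = \frac{1415828}{65} + \frac{1141017}{464} = \frac{731110297}{30160}$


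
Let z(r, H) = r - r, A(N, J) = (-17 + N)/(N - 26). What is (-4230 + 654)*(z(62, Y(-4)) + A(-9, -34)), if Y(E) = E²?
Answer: -92976/35 ≈ -2656.5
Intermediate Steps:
A(N, J) = (-17 + N)/(-26 + N)
z(r, H) = 0
(-4230 + 654)*(z(62, Y(-4)) + A(-9, -34)) = (-4230 + 654)*(0 + (-17 - 9)/(-26 - 9)) = -3576*(0 - 26/(-35)) = -3576*(0 - 1/35*(-26)) = -3576*(0 + 26/35) = -3576*26/35 = -92976/35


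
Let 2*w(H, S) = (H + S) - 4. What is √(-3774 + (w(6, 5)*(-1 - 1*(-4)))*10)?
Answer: I*√3669 ≈ 60.572*I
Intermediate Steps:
w(H, S) = -2 + H/2 + S/2 (w(H, S) = ((H + S) - 4)/2 = (-4 + H + S)/2 = -2 + H/2 + S/2)
√(-3774 + (w(6, 5)*(-1 - 1*(-4)))*10) = √(-3774 + ((-2 + (½)*6 + (½)*5)*(-1 - 1*(-4)))*10) = √(-3774 + ((-2 + 3 + 5/2)*(-1 + 4))*10) = √(-3774 + ((7/2)*3)*10) = √(-3774 + (21/2)*10) = √(-3774 + 105) = √(-3669) = I*√3669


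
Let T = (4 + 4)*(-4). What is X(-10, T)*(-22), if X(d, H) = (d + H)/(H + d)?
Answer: -22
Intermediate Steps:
T = -32 (T = 8*(-4) = -32)
X(d, H) = 1 (X(d, H) = (H + d)/(H + d) = 1)
X(-10, T)*(-22) = 1*(-22) = -22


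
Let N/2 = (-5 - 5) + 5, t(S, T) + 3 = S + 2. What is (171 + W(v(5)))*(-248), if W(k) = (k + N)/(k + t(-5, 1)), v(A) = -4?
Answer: -213776/5 ≈ -42755.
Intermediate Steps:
t(S, T) = -1 + S (t(S, T) = -3 + (S + 2) = -3 + (2 + S) = -1 + S)
N = -10 (N = 2*((-5 - 5) + 5) = 2*(-10 + 5) = 2*(-5) = -10)
W(k) = (-10 + k)/(-6 + k) (W(k) = (k - 10)/(k + (-1 - 5)) = (-10 + k)/(k - 6) = (-10 + k)/(-6 + k))
(171 + W(v(5)))*(-248) = (171 + (-10 - 4)/(-6 - 4))*(-248) = (171 - 14/(-10))*(-248) = (171 - ⅒*(-14))*(-248) = (171 + 7/5)*(-248) = (862/5)*(-248) = -213776/5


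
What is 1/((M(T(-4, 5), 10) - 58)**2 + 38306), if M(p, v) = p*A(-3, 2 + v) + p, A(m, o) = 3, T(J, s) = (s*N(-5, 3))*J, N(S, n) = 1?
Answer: 1/57350 ≈ 1.7437e-5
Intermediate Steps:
T(J, s) = J*s (T(J, s) = (s*1)*J = s*J = J*s)
M(p, v) = 4*p (M(p, v) = p*3 + p = 3*p + p = 4*p)
1/((M(T(-4, 5), 10) - 58)**2 + 38306) = 1/((4*(-4*5) - 58)**2 + 38306) = 1/((4*(-20) - 58)**2 + 38306) = 1/((-80 - 58)**2 + 38306) = 1/((-138)**2 + 38306) = 1/(19044 + 38306) = 1/57350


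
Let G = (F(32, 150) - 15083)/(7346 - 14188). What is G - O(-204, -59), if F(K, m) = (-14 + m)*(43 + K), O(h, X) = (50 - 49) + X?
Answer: 401719/6842 ≈ 58.714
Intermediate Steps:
O(h, X) = 1 + X
G = 4883/6842 (G = ((-602 - 14*32 + 43*150 + 32*150) - 15083)/(7346 - 14188) = ((-602 - 448 + 6450 + 4800) - 15083)/(-6842) = (10200 - 15083)*(-1/6842) = -4883*(-1/6842) = 4883/6842 ≈ 0.71368)
G - O(-204, -59) = 4883/6842 - (1 - 59) = 4883/6842 - 1*(-58) = 4883/6842 + 58 = 401719/6842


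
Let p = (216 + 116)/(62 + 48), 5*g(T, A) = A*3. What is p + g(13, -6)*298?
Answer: -58838/55 ≈ -1069.8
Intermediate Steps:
g(T, A) = 3*A/5 (g(T, A) = (A*3)/5 = (3*A)/5 = 3*A/5)
p = 166/55 (p = 332/110 = 332*(1/110) = 166/55 ≈ 3.0182)
p + g(13, -6)*298 = 166/55 + ((⅗)*(-6))*298 = 166/55 - 18/5*298 = 166/55 - 5364/5 = -58838/55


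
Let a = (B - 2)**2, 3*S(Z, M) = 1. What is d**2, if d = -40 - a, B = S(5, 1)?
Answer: 148225/81 ≈ 1829.9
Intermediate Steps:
S(Z, M) = 1/3 (S(Z, M) = (1/3)*1 = 1/3)
B = 1/3 ≈ 0.33333
a = 25/9 (a = (1/3 - 2)**2 = (-5/3)**2 = 25/9 ≈ 2.7778)
d = -385/9 (d = -40 - 1*25/9 = -40 - 25/9 = -385/9 ≈ -42.778)
d**2 = (-385/9)**2 = 148225/81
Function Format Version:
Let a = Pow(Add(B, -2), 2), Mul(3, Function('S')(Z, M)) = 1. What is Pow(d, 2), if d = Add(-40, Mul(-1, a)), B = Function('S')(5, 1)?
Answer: Rational(148225, 81) ≈ 1829.9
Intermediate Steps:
Function('S')(Z, M) = Rational(1, 3) (Function('S')(Z, M) = Mul(Rational(1, 3), 1) = Rational(1, 3))
B = Rational(1, 3) ≈ 0.33333
a = Rational(25, 9) (a = Pow(Add(Rational(1, 3), -2), 2) = Pow(Rational(-5, 3), 2) = Rational(25, 9) ≈ 2.7778)
d = Rational(-385, 9) (d = Add(-40, Mul(-1, Rational(25, 9))) = Add(-40, Rational(-25, 9)) = Rational(-385, 9) ≈ -42.778)
Pow(d, 2) = Pow(Rational(-385, 9), 2) = Rational(148225, 81)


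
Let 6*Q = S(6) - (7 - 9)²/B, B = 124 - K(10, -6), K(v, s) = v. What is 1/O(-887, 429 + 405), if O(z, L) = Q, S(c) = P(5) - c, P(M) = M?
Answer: -342/59 ≈ -5.7966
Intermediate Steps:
S(c) = 5 - c
B = 114 (B = 124 - 1*10 = 124 - 10 = 114)
Q = -59/342 (Q = ((5 - 1*6) - (7 - 9)²/114)/6 = ((5 - 6) - (-2)²/114)/6 = (-1 - 4/114)/6 = (-1 - 1*2/57)/6 = (-1 - 2/57)/6 = (⅙)*(-59/57) = -59/342 ≈ -0.17251)
O(z, L) = -59/342
1/O(-887, 429 + 405) = 1/(-59/342) = -342/59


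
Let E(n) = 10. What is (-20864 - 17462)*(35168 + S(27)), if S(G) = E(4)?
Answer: -1348232028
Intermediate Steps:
S(G) = 10
(-20864 - 17462)*(35168 + S(27)) = (-20864 - 17462)*(35168 + 10) = -38326*35178 = -1348232028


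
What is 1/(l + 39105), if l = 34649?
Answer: 1/73754 ≈ 1.3559e-5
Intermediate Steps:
1/(l + 39105) = 1/(34649 + 39105) = 1/73754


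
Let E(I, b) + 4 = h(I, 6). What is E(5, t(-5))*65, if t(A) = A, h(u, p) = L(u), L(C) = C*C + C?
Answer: 1690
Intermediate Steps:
L(C) = C + C² (L(C) = C² + C = C + C²)
h(u, p) = u*(1 + u)
E(I, b) = -4 + I*(1 + I)
E(5, t(-5))*65 = (-4 + 5*(1 + 5))*65 = (-4 + 5*6)*65 = (-4 + 30)*65 = 26*65 = 1690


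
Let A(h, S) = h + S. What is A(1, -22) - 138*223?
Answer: -30795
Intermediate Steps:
A(h, S) = S + h
A(1, -22) - 138*223 = (-22 + 1) - 138*223 = -21 - 30774 = -30795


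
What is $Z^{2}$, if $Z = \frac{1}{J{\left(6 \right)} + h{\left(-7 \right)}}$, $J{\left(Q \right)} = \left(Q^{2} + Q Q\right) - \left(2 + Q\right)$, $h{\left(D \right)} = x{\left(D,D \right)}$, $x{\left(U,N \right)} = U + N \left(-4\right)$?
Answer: $\frac{1}{7225} \approx 0.00013841$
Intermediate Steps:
$x{\left(U,N \right)} = U - 4 N$
$h{\left(D \right)} = - 3 D$ ($h{\left(D \right)} = D - 4 D = - 3 D$)
$J{\left(Q \right)} = -2 - Q + 2 Q^{2}$ ($J{\left(Q \right)} = \left(Q^{2} + Q^{2}\right) - \left(2 + Q\right) = 2 Q^{2} - \left(2 + Q\right) = -2 - Q + 2 Q^{2}$)
$Z = \frac{1}{85}$ ($Z = \frac{1}{\left(-2 - 6 + 2 \cdot 6^{2}\right) - -21} = \frac{1}{\left(-2 - 6 + 2 \cdot 36\right) + 21} = \frac{1}{\left(-2 - 6 + 72\right) + 21} = \frac{1}{64 + 21} = \frac{1}{85} \approx 0.011765$)
$Z^{2} = \left(\frac{1}{85}\right)^{2} = \frac{1}{7225}$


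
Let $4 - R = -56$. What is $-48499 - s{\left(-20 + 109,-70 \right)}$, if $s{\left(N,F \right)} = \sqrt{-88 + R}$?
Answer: $-48499 - 2 i \sqrt{7} \approx -48499.0 - 5.2915 i$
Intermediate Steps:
$R = 60$ ($R = 4 - -56 = 4 + 56 = 60$)
$s{\left(N,F \right)} = 2 i \sqrt{7}$ ($s{\left(N,F \right)} = \sqrt{-88 + 60} = \sqrt{-28} = 2 i \sqrt{7}$)
$-48499 - s{\left(-20 + 109,-70 \right)} = -48499 - 2 i \sqrt{7}$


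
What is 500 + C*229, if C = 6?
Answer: 1874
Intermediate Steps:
500 + C*229 = 500 + 6*229 = 500 + 1374 = 1874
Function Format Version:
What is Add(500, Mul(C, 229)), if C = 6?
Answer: 1874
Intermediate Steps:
Add(500, Mul(C, 229)) = Add(500, Mul(6, 229)) = Add(500, 1374) = 1874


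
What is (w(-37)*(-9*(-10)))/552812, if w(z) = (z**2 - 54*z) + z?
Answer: 74925/138203 ≈ 0.54214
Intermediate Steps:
w(z) = z**2 - 53*z
(w(-37)*(-9*(-10)))/552812 = ((-37*(-53 - 37))*(-9*(-10)))/552812 = (-37*(-90)*90)*(1/552812) = (3330*90)*(1/552812) = 299700*(1/552812) = 74925/138203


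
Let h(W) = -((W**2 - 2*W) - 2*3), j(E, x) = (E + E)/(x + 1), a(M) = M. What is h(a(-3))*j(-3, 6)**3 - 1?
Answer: 1601/343 ≈ 4.6676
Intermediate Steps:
j(E, x) = 2*E/(1 + x) (j(E, x) = (2*E)/(1 + x) = 2*E/(1 + x))
h(W) = 6 - W**2 + 2*W (h(W) = -((W**2 - 2*W) - 6) = -(-6 + W**2 - 2*W) = 6 - W**2 + 2*W)
h(a(-3))*j(-3, 6)**3 - 1 = (6 - 1*(-3)**2 + 2*(-3))*(2*(-3)/(1 + 6))**3 - 1 = (6 - 1*9 - 6)*(2*(-3)/7)**3 - 1 = (6 - 9 - 6)*(2*(-3)*(1/7))**3 - 1 = -9*(-6/7)**3 - 1 = -9*(-216/343) - 1 = 1944/343 - 1 = 1601/343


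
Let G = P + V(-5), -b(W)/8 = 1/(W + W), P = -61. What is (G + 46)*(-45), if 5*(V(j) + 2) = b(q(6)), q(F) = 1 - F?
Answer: 3789/5 ≈ 757.80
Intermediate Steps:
b(W) = -4/W (b(W) = -8/(W + W) = -8*1/(2*W) = -4/W)
V(j) = -46/25 (V(j) = -2 + (-4/(1 - 1*6))/5 = -2 + (-4/(1 - 6))/5 = -2 + (-4/(-5))/5 = -2 + (-4*(-1/5))/5 = -2 + (1/5)*(4/5) = -2 + 4/25 = -46/25)
G = -1571/25 (G = -61 - 46/25 = -1571/25 ≈ -62.840)
(G + 46)*(-45) = (-1571/25 + 46)*(-45) = -421/25*(-45) = 3789/5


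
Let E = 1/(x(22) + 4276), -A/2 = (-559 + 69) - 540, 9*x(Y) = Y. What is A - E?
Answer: 79322351/38506 ≈ 2060.0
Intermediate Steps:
x(Y) = Y/9
A = 2060 (A = -2*((-559 + 69) - 540) = -2*(-490 - 540) = -2*(-1030) = 2060)
E = 9/38506 (E = 1/((⅑)*22 + 4276) = 1/(22/9 + 4276) = 1/(38506/9) = 9/38506 ≈ 0.00023373)
A - E = 2060 - 1*9/38506 = 2060 - 9/38506 = 79322351/38506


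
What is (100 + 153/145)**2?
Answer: 214710409/21025 ≈ 10212.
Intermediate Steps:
(100 + 153/145)**2 = (14653/145)**2 = 214710409/21025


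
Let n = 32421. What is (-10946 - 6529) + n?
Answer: 14946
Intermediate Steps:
(-10946 - 6529) + n = (-10946 - 6529) + 32421 = -17475 + 32421 = 14946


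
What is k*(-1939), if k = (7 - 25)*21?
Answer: 732942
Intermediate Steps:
k = -378 (k = -18*21 = -378)
k*(-1939) = -378*(-1939) = 732942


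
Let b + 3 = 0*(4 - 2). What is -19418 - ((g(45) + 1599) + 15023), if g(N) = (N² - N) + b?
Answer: -38017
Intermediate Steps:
b = -3 (b = -3 + 0*(4 - 2) = -3 + 0*2 = -3 + 0 = -3)
g(N) = -3 + N² - N (g(N) = (N² - N) - 3 = -3 + N² - N)
-19418 - ((g(45) + 1599) + 15023) = -19418 - (((-3 + 45² - 1*45) + 1599) + 15023) = -19418 - (((-3 + 2025 - 45) + 1599) + 15023) = -19418 - ((1977 + 1599) + 15023) = -19418 - (3576 + 15023) = -19418 - 1*18599 = -19418 - 18599 = -38017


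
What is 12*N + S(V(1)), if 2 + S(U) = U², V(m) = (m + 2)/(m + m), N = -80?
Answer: -3839/4 ≈ -959.75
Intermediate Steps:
V(m) = (2 + m)/(2*m) (V(m) = (2 + m)/((2*m)) = (2 + m)*(1/(2*m)) = (2 + m)/(2*m))
S(U) = -2 + U²
12*N + S(V(1)) = 12*(-80) + (-2 + ((½)*(2 + 1)/1)²) = -960 + (-2 + ((½)*1*3)²) = -960 + (-2 + (3/2)²) = -960 + (-2 + 9/4) = -960 + ¼ = -3839/4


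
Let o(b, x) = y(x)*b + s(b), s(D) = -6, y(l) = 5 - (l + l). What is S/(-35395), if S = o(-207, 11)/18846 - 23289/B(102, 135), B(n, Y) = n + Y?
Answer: 48674657/17565759810 ≈ 0.0027710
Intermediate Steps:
y(l) = 5 - 2*l
B(n, Y) = Y + n
o(b, x) = -6 + b*(5 - 2*x) (o(b, x) = (5 - 2*x)*b - 6 = b*(5 - 2*x) - 6 = -6 + b*(5 - 2*x))
S = -48674657/496278 (S = (-6 - 1*(-207)*(-5 + 2*11))/18846 - 23289/(135 + 102) = (-6 - 1*(-207)*(-5 + 22))*(1/18846) - 23289/237 = (-6 - 1*(-207)*17)*(1/18846) - 23289*1/237 = (-6 + 3519)*(1/18846) - 7763/79 = 3513*(1/18846) - 7763/79 = 1171/6282 - 7763/79 = -48674657/496278 ≈ -98.079)
S/(-35395) = -48674657/496278/(-35395) = -48674657/496278*(-1/35395) = 48674657/17565759810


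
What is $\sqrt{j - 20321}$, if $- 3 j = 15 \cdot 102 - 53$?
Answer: $\frac{2 i \sqrt{46830}}{3} \approx 144.27 i$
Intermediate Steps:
$j = - \frac{1477}{3}$ ($j = - \frac{15 \cdot 102 - 53}{3} = - \frac{1530 - 53}{3} = \left(- \frac{1}{3}\right) 1477 = - \frac{1477}{3} \approx -492.33$)
$\sqrt{j - 20321} = \sqrt{- \frac{1477}{3} - 20321} = \sqrt{- \frac{62440}{3}} = \frac{2 i \sqrt{46830}}{3}$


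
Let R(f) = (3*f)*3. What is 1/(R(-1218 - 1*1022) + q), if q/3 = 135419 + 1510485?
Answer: 1/4917552 ≈ 2.0335e-7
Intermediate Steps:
R(f) = 9*f
q = 4937712 (q = 3*(135419 + 1510485) = 3*1645904 = 4937712)
1/(R(-1218 - 1*1022) + q) = 1/(9*(-1218 - 1*1022) + 4937712) = 1/(9*(-1218 - 1022) + 4937712) = 1/(9*(-2240) + 4937712) = 1/(-20160 + 4937712) = 1/4917552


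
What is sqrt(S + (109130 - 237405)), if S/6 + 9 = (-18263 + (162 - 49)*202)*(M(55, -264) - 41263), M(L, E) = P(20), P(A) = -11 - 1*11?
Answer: I*sqrt(1130429059) ≈ 33622.0*I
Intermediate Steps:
P(A) = -22 (P(A) = -11 - 11 = -22)
M(L, E) = -22
S = -1130300784 (S = -54 + 6*((-18263 + (162 - 49)*202)*(-22 - 41263)) = -54 + 6*((-18263 + 113*202)*(-41285)) = -54 + 6*((-18263 + 22826)*(-41285)) = -54 + 6*(4563*(-41285)) = -54 + 6*(-188383455) = -54 - 1130300730 = -1130300784)
sqrt(S + (109130 - 237405)) = sqrt(-1130300784 + (109130 - 237405)) = sqrt(-1130300784 - 128275) = sqrt(-1130429059) = I*sqrt(1130429059)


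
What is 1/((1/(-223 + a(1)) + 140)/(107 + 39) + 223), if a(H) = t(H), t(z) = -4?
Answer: 33142/7422445 ≈ 0.0044651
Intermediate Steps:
a(H) = -4
1/((1/(-223 + a(1)) + 140)/(107 + 39) + 223) = 1/((1/(-223 - 4) + 140)/(107 + 39) + 223) = 1/((1/(-227) + 140)/146 + 223) = 1/((-1/227 + 140)*(1/146) + 223) = 1/((31779/227)*(1/146) + 223) = 1/(31779/33142 + 223) = 1/(7422445/33142) = 33142/7422445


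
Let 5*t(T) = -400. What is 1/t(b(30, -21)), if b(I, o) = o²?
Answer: -1/80 ≈ -0.012500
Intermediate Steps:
t(T) = -80 (t(T) = (⅕)*(-400) = -80)
1/t(b(30, -21)) = 1/(-80) = -1/80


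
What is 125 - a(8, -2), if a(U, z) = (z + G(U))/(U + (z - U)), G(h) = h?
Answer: 128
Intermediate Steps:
a(U, z) = (U + z)/z (a(U, z) = (z + U)/(U + (z - U)) = (U + z)/z)
125 - a(8, -2) = 125 - (8 - 2)/(-2) = 125 - (-1)*6/2 = 125 - 1*(-3) = 125 + 3 = 128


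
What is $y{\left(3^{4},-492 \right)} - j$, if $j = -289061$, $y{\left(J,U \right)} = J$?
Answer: $289142$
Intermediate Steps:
$y{\left(3^{4},-492 \right)} - j = 3^{4} - -289061 = 81 + 289061 = 289142$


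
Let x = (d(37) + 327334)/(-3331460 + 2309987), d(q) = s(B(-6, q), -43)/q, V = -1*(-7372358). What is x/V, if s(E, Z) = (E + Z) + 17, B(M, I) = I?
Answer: -4037123/92878197267786 ≈ -4.3467e-8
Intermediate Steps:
s(E, Z) = 17 + E + Z
V = 7372358
d(q) = (-26 + q)/q (d(q) = (17 + q - 43)/q = (-26 + q)/q)
x = -4037123/12598167 (x = ((-26 + 37)/37 + 327334)/(-3331460 + 2309987) = ((1/37)*11 + 327334)/(-1021473) = (11/37 + 327334)*(-1/1021473) = (12111369/37)*(-1/1021473) = -4037123/12598167 ≈ -0.32045)
x/V = -4037123/12598167/7372358 = -4037123/12598167*1/7372358 = -4037123/92878197267786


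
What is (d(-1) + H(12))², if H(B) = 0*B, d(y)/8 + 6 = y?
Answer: 3136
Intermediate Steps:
d(y) = -48 + 8*y
H(B) = 0
(d(-1) + H(12))² = ((-48 + 8*(-1)) + 0)² = ((-48 - 8) + 0)² = (-56 + 0)² = (-56)² = 3136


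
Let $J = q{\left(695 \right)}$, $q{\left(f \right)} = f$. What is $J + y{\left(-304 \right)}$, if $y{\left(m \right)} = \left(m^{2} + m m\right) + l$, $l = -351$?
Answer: $185176$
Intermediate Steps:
$y{\left(m \right)} = -351 + 2 m^{2}$ ($y{\left(m \right)} = \left(m^{2} + m m\right) - 351 = \left(m^{2} + m^{2}\right) - 351 = 2 m^{2} - 351 = -351 + 2 m^{2}$)
$J = 695$
$J + y{\left(-304 \right)} = 695 - \left(351 - 2 \left(-304\right)^{2}\right) = 695 + \left(-351 + 2 \cdot 92416\right) = 695 + \left(-351 + 184832\right) = 695 + 184481 = 185176$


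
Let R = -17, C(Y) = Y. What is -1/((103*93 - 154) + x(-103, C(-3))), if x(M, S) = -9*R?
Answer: -1/9578 ≈ -0.00010441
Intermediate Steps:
x(M, S) = 153 (x(M, S) = -9*(-17) = 153)
-1/((103*93 - 154) + x(-103, C(-3))) = -1/((103*93 - 154) + 153) = -1/((9579 - 154) + 153) = -1/(9425 + 153) = -1/9578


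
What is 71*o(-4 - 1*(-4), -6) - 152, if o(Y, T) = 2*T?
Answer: -1004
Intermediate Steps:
71*o(-4 - 1*(-4), -6) - 152 = 71*(2*(-6)) - 152 = 71*(-12) - 152 = -852 - 152 = -1004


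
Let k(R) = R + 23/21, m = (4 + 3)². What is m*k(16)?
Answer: 2513/3 ≈ 837.67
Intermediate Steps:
m = 49 (m = 7² = 49)
k(R) = 23/21 + R (k(R) = R + 23*(1/21) = R + 23/21 = 23/21 + R)
m*k(16) = 49*(23/21 + 16) = 49*(359/21) = 2513/3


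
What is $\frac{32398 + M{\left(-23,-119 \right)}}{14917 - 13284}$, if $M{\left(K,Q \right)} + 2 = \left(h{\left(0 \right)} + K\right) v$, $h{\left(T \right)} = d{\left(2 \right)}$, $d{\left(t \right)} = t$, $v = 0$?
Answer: $\frac{32396}{1633} \approx 19.838$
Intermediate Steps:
$h{\left(T \right)} = 2$
$M{\left(K,Q \right)} = -2$ ($M{\left(K,Q \right)} = -2 + \left(2 + K\right) 0 = -2 + 0 = -2$)
$\frac{32398 + M{\left(-23,-119 \right)}}{14917 - 13284} = \frac{32398 - 2}{14917 - 13284} = \frac{32396}{1633}$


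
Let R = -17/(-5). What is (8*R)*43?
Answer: 5848/5 ≈ 1169.6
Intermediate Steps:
R = 17/5 (R = -17*(-⅕) = 17/5 ≈ 3.4000)
(8*R)*43 = (8*(17/5))*43 = (136/5)*43 = 5848/5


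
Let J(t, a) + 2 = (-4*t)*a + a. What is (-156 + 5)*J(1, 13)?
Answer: 6191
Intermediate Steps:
J(t, a) = -2 + a - 4*a*t (J(t, a) = -2 + ((-4*t)*a + a) = -2 + (-4*a*t + a) = -2 + (a - 4*a*t) = -2 + a - 4*a*t)
(-156 + 5)*J(1, 13) = (-156 + 5)*(-2 + 13 - 4*13*1) = -151*(-2 + 13 - 52) = -151*(-41) = 6191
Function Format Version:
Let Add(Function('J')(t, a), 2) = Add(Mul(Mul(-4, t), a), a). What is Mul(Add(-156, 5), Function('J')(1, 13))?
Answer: 6191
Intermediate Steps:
Function('J')(t, a) = Add(-2, a, Mul(-4, a, t)) (Function('J')(t, a) = Add(-2, Add(Mul(Mul(-4, t), a), a)) = Add(-2, Add(Mul(-4, a, t), a)) = Add(-2, Add(a, Mul(-4, a, t))) = Add(-2, a, Mul(-4, a, t)))
Mul(Add(-156, 5), Function('J')(1, 13)) = Mul(Add(-156, 5), Add(-2, 13, Mul(-4, 13, 1))) = Mul(-151, Add(-2, 13, -52)) = Mul(-151, -41) = 6191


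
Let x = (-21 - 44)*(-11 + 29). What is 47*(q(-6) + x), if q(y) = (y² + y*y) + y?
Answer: -51888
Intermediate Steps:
q(y) = y + 2*y² (q(y) = (y² + y²) + y = 2*y² + y = y + 2*y²)
x = -1170 (x = -65*18 = -1170)
47*(q(-6) + x) = 47*(-6*(1 + 2*(-6)) - 1170) = 47*(-6*(1 - 12) - 1170) = 47*(-6*(-11) - 1170) = 47*(66 - 1170) = 47*(-1104) = -51888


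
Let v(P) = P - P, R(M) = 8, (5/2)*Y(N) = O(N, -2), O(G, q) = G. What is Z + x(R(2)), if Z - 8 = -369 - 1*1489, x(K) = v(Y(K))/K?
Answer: -1850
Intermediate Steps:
Y(N) = 2*N/5
v(P) = 0
x(K) = 0 (x(K) = 0/K = 0)
Z = -1850 (Z = 8 + (-369 - 1*1489) = 8 + (-369 - 1489) = 8 - 1858 = -1850)
Z + x(R(2)) = -1850 + 0 = -1850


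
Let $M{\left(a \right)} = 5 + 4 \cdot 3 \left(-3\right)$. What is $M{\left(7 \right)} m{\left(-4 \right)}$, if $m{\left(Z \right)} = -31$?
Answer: $961$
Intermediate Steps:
$M{\left(a \right)} = -31$ ($M{\left(a \right)} = 5 + 12 \left(-3\right) = 5 - 36 = -31$)
$M{\left(7 \right)} m{\left(-4 \right)} = \left(-31\right) \left(-31\right) = 961$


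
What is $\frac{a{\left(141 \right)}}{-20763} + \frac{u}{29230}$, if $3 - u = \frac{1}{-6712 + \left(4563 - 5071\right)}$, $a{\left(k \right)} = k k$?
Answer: $- \frac{466138713473}{486870664200} \approx -0.95742$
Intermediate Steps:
$a{\left(k \right)} = k^{2}$
$u = \frac{21661}{7220}$ ($u = 3 - \frac{1}{-6712 + \left(4563 - 5071\right)} = 3 - \frac{1}{-6712 - 508} = 3 - \frac{1}{-7220} = 3 - - \frac{1}{7220} = 3 + \frac{1}{7220} = \frac{21661}{7220} \approx 3.0001$)
$\frac{a{\left(141 \right)}}{-20763} + \frac{u}{29230} = \frac{141^{2}}{-20763} + \frac{21661}{7220 \cdot 29230} = 19881 \left(- \frac{1}{20763}\right) + \frac{21661}{7220} \cdot \frac{1}{29230} = - \frac{2209}{2307} + \frac{21661}{211040600} = - \frac{466138713473}{486870664200}$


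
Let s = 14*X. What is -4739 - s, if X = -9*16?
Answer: -2723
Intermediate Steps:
X = -144
s = -2016 (s = 14*(-144) = -2016)
-4739 - s = -4739 - 1*(-2016) = -4739 + 2016 = -2723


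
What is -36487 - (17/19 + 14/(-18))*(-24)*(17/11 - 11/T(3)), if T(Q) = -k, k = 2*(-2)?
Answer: -22879469/627 ≈ -36490.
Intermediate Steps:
k = -4
T(Q) = 4 (T(Q) = -1*(-4) = 4)
-36487 - (17/19 + 14/(-18))*(-24)*(17/11 - 11/T(3)) = -36487 - (17/19 + 14/(-18))*(-24)*(17/11 - 11/4) = -36487 - (17*(1/19) + 14*(-1/18))*(-24)*(17*(1/11) - 11*¼) = -36487 - (17/19 - 7/9)*(-24)*(17/11 - 11/4) = -36487 - (20/171)*(-24)*(-53)/44 = -36487 - (-160)*(-53)/(57*44) = -36487 - 1*2120/627 = -36487 - 2120/627 = -22879469/627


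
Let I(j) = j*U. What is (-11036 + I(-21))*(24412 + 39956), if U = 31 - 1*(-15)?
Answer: -772544736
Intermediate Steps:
U = 46 (U = 31 + 15 = 46)
I(j) = 46*j (I(j) = j*46 = 46*j)
(-11036 + I(-21))*(24412 + 39956) = (-11036 + 46*(-21))*(24412 + 39956) = (-11036 - 966)*64368 = -12002*64368 = -772544736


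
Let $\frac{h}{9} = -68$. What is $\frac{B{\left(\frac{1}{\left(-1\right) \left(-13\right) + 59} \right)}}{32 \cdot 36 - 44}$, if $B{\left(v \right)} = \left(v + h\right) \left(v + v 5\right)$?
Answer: $- \frac{44063}{957312} \approx -0.046028$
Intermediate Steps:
$h = -612$ ($h = 9 \left(-68\right) = -612$)
$B{\left(v \right)} = 6 v \left(-612 + v\right)$ ($B{\left(v \right)} = \left(v - 612\right) \left(v + v 5\right) = \left(-612 + v\right) \left(v + 5 v\right) = \left(-612 + v\right) 6 v = 6 v \left(-612 + v\right)$)
$\frac{B{\left(\frac{1}{\left(-1\right) \left(-13\right) + 59} \right)}}{32 \cdot 36 - 44} = \frac{6 \frac{1}{\left(-1\right) \left(-13\right) + 59} \left(-612 + \frac{1}{\left(-1\right) \left(-13\right) + 59}\right)}{32 \cdot 36 - 44} = \frac{6 \frac{1}{13 + 59} \left(-612 + \frac{1}{13 + 59}\right)}{1152 - 44} = \frac{6 \cdot \frac{1}{72} \left(-612 + \frac{1}{72}\right)}{1108} = 6 \cdot \frac{1}{72} \left(-612 + \frac{1}{72}\right) \frac{1}{1108} = 6 \cdot \frac{1}{72} \left(- \frac{44063}{72}\right) \frac{1}{1108} = \left(- \frac{44063}{864}\right) \frac{1}{1108} = - \frac{44063}{957312}$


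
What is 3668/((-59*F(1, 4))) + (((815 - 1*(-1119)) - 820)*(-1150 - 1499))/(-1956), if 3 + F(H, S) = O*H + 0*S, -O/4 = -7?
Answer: 724254957/480850 ≈ 1506.2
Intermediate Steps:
O = 28 (O = -4*(-7) = 28)
F(H, S) = -3 + 28*H (F(H, S) = -3 + (28*H + 0*S) = -3 + (28*H + 0) = -3 + 28*H)
3668/((-59*F(1, 4))) + (((815 - 1*(-1119)) - 820)*(-1150 - 1499))/(-1956) = 3668/((-59*(-3 + 28*1))) + (((815 - 1*(-1119)) - 820)*(-1150 - 1499))/(-1956) = 3668/((-59*(-3 + 28))) + (((815 + 1119) - 820)*(-2649))*(-1/1956) = 3668/((-59*25)) + ((1934 - 820)*(-2649))*(-1/1956) = 3668/(-1475) + (1114*(-2649))*(-1/1956) = 3668*(-1/1475) - 2950986*(-1/1956) = -3668/1475 + 491831/326 = 724254957/480850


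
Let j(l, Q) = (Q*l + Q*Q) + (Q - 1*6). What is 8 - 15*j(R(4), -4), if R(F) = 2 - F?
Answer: -202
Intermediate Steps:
j(l, Q) = -6 + Q + Q² + Q*l (j(l, Q) = (Q*l + Q²) + (Q - 6) = (Q² + Q*l) + (-6 + Q) = -6 + Q + Q² + Q*l)
8 - 15*j(R(4), -4) = 8 - 15*(-6 - 4 + (-4)² - 4*(2 - 1*4)) = 8 - 15*(-6 - 4 + 16 - 4*(2 - 4)) = 8 - 15*(-6 - 4 + 16 - 4*(-2)) = 8 - 15*(-6 - 4 + 16 + 8) = 8 - 15*14 = 8 - 210 = -202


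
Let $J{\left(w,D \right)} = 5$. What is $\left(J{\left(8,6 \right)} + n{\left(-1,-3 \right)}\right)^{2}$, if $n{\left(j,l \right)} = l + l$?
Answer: $1$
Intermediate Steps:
$n{\left(j,l \right)} = 2 l$
$\left(J{\left(8,6 \right)} + n{\left(-1,-3 \right)}\right)^{2} = \left(5 + 2 \left(-3\right)\right)^{2} = \left(5 - 6\right)^{2} = \left(-1\right)^{2} = 1$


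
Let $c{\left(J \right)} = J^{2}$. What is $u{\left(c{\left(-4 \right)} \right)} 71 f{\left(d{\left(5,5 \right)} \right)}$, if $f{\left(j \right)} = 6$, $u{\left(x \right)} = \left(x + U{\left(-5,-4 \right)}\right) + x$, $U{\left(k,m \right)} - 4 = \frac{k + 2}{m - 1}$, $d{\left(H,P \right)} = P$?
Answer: $\frac{77958}{5} \approx 15592.0$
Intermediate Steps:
$U{\left(k,m \right)} = 4 + \frac{2 + k}{-1 + m}$ ($U{\left(k,m \right)} = 4 + \frac{k + 2}{m - 1} = 4 + \frac{2 + k}{-1 + m}$)
$u{\left(x \right)} = \frac{23}{5} + 2 x$ ($u{\left(x \right)} = \left(x + \frac{-2 - 5 + 4 \left(-4\right)}{-1 - 4}\right) + x = \left(x + \frac{-2 - 5 - 16}{-5}\right) + x = \left(x - - \frac{23}{5}\right) + x = \left(x + \frac{23}{5}\right) + x = \left(\frac{23}{5} + x\right) + x = \frac{23}{5} + 2 x$)
$u{\left(c{\left(-4 \right)} \right)} 71 f{\left(d{\left(5,5 \right)} \right)} = \left(\frac{23}{5} + 2 \left(-4\right)^{2}\right) 71 \cdot 6 = \left(\frac{23}{5} + 2 \cdot 16\right) 71 \cdot 6 = \left(\frac{23}{5} + 32\right) 71 \cdot 6 = \frac{183}{5} \cdot 71 \cdot 6 = \frac{12993}{5} \cdot 6 = \frac{77958}{5}$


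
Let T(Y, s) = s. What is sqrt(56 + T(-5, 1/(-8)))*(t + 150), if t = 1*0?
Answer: 75*sqrt(894)/2 ≈ 1121.2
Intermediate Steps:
t = 0
sqrt(56 + T(-5, 1/(-8)))*(t + 150) = sqrt(56 + 1/(-8))*(0 + 150) = sqrt(56 - 1/8)*150 = sqrt(447/8)*150 = (sqrt(894)/4)*150 = 75*sqrt(894)/2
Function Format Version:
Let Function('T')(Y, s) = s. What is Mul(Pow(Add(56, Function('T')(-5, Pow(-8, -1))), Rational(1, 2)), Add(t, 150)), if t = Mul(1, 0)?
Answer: Mul(Rational(75, 2), Pow(894, Rational(1, 2))) ≈ 1121.2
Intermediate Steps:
t = 0
Mul(Pow(Add(56, Function('T')(-5, Pow(-8, -1))), Rational(1, 2)), Add(t, 150)) = Mul(Pow(Add(56, Pow(-8, -1)), Rational(1, 2)), Add(0, 150)) = Mul(Pow(Add(56, Rational(-1, 8)), Rational(1, 2)), 150) = Mul(Pow(Rational(447, 8), Rational(1, 2)), 150) = Mul(Mul(Rational(1, 4), Pow(894, Rational(1, 2))), 150) = Mul(Rational(75, 2), Pow(894, Rational(1, 2)))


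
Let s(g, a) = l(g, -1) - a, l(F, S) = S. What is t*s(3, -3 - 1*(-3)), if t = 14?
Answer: -14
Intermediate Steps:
s(g, a) = -1 - a
t*s(3, -3 - 1*(-3)) = 14*(-1 - (-3 - 1*(-3))) = 14*(-1 - (-3 + 3)) = 14*(-1 - 1*0) = 14*(-1 + 0) = 14*(-1) = -14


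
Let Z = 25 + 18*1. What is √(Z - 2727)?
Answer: 2*I*√671 ≈ 51.807*I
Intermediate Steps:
Z = 43 (Z = 25 + 18 = 43)
√(Z - 2727) = √(43 - 2727) = √(-2684) = 2*I*√671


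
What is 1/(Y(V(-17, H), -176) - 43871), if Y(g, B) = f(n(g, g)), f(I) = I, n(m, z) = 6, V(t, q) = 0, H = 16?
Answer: -1/43865 ≈ -2.2797e-5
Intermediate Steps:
Y(g, B) = 6
1/(Y(V(-17, H), -176) - 43871) = 1/(6 - 43871) = 1/(-43865) = -1/43865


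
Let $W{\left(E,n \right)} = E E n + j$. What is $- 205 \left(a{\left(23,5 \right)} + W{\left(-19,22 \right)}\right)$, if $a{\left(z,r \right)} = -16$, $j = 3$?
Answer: $-1625445$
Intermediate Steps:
$W{\left(E,n \right)} = 3 + n E^{2}$ ($W{\left(E,n \right)} = E E n + 3 = E^{2} n + 3 = n E^{2} + 3 = 3 + n E^{2}$)
$- 205 \left(a{\left(23,5 \right)} + W{\left(-19,22 \right)}\right) = - 205 \left(-16 + \left(3 + 22 \left(-19\right)^{2}\right)\right) = - 205 \left(-16 + \left(3 + 22 \cdot 361\right)\right) = - 205 \left(-16 + \left(3 + 7942\right)\right) = - 205 \left(-16 + 7945\right) = \left(-205\right) 7929 = -1625445$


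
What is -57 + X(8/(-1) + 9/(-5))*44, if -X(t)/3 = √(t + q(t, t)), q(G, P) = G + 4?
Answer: -57 - 132*I*√390/5 ≈ -57.0 - 521.36*I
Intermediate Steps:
q(G, P) = 4 + G
X(t) = -3*√(4 + 2*t) (X(t) = -3*√(t + (4 + t)) = -3*√(4 + 2*t))
-57 + X(8/(-1) + 9/(-5))*44 = -57 - 3*√(4 + 2*(8/(-1) + 9/(-5)))*44 = -57 - 3*√(4 + 2*(8*(-1) + 9*(-⅕)))*44 = -57 - 3*√(4 + 2*(-8 - 9/5))*44 = -57 - 3*√(4 + 2*(-49/5))*44 = -57 - 3*√(4 - 98/5)*44 = -57 - 3*I*√390/5*44 = -57 - 132*I*√390/5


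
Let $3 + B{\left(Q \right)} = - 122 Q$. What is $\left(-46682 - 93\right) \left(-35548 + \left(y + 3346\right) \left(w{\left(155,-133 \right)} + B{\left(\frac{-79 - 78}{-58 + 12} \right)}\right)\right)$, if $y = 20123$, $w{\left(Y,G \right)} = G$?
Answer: $\frac{13985315671975}{23} \approx 6.0806 \cdot 10^{11}$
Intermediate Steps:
$B{\left(Q \right)} = -3 - 122 Q$
$\left(-46682 - 93\right) \left(-35548 + \left(y + 3346\right) \left(w{\left(155,-133 \right)} + B{\left(\frac{-79 - 78}{-58 + 12} \right)}\right)\right) = \left(-46682 - 93\right) \left(-35548 + \left(20123 + 3346\right) \left(-133 - \left(3 + 122 \frac{-79 - 78}{-58 + 12}\right)\right)\right) = - 46775 \left(-35548 + 23469 \left(-133 - \left(3 + 122 \left(- \frac{157}{-46}\right)\right)\right)\right) = - 46775 \left(-35548 + 23469 \left(-133 - \left(3 + 122 \left(\left(-157\right) \left(- \frac{1}{46}\right)\right)\right)\right)\right) = - 46775 \left(-35548 + 23469 \left(-133 - \frac{9646}{23}\right)\right) = - 46775 \left(-35548 + 23469 \left(- \frac{12705}{23}\right)\right) = - 46775 \left(-35548 - \frac{298173645}{23}\right) = \left(-46775\right) \left(- \frac{298991249}{23}\right) = \frac{13985315671975}{23}$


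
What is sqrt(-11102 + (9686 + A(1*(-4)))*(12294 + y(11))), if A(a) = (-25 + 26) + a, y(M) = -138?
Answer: sqrt(117695446) ≈ 10849.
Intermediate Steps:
A(a) = 1 + a
sqrt(-11102 + (9686 + A(1*(-4)))*(12294 + y(11))) = sqrt(-11102 + (9686 + (1 + 1*(-4)))*(12294 - 138)) = sqrt(-11102 + (9686 + (1 - 4))*12156) = sqrt(-11102 + (9686 - 3)*12156) = sqrt(-11102 + 9683*12156) = sqrt(-11102 + 117706548) = sqrt(117695446)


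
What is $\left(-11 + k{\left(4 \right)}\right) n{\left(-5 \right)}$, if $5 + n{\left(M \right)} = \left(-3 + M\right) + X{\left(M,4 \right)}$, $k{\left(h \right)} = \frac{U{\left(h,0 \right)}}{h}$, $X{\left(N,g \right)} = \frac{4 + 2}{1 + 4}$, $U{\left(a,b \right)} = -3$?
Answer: $\frac{2773}{20} \approx 138.65$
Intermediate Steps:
$X{\left(N,g \right)} = \frac{6}{5}$
$k{\left(h \right)} = - \frac{3}{h}$
$n{\left(M \right)} = - \frac{34}{5} + M$ ($n{\left(M \right)} = -5 + \left(\left(-3 + M\right) + \frac{6}{5}\right) = -5 + \left(- \frac{9}{5} + M\right) = - \frac{34}{5} + M$)
$\left(-11 + k{\left(4 \right)}\right) n{\left(-5 \right)} = \left(-11 - \frac{3}{4}\right) \left(- \frac{34}{5} - 5\right) = \left(-11 - \frac{3}{4}\right) \left(- \frac{59}{5}\right) = \left(- \frac{47}{4}\right) \left(- \frac{59}{5}\right) = \frac{2773}{20}$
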